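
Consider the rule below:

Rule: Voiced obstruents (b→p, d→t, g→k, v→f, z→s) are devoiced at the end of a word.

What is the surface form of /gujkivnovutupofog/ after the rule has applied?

gujkivnovutupofok

/g/ is a voiced obstruent in word-final position, so it devoices to [k].
Surface form: [gujkivnovutupofok].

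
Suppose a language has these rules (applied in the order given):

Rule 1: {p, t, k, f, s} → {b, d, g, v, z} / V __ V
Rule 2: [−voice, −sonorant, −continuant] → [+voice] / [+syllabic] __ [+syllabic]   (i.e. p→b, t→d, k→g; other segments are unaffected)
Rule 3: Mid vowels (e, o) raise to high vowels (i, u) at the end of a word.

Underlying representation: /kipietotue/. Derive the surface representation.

Rule 1 (intervocalic voicing): /p/ is a voiceless obstruent between vowels /i/ and /i/, so it voices to [b]. /t/ is a voiceless obstruent between vowels /e/ and /o/, so it voices to [d]. /t/ is a voiceless obstruent between vowels /o/ and /u/, so it voices to [d]. /kipietotue/ → kibiedodue.
Rule 2 (intervocalic voicing): no segment meets the environment; /kibiedodue/ is unchanged.
Rule 3 (final vowel raising): /e/ is a mid vowel in word-final position, so it raises to [i]. /kibiedodue/ → kibiedodui.

kibiedodui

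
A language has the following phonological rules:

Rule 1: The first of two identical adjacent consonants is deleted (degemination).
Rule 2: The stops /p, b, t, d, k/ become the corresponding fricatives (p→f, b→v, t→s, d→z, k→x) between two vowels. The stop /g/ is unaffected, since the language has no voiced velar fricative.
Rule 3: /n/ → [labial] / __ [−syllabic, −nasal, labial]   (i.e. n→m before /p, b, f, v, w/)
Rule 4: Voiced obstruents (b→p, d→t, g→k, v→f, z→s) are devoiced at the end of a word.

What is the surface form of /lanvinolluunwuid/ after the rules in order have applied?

Rule 1 (degemination): /ll/ is a geminate; the first /l/ deletes. /lanvinolluunwuid/ → lanvinoluunwuid.
Rule 2 (intervocalic spirantization): no segment meets the environment; /lanvinoluunwuid/ is unchanged.
Rule 3 (nasal place assimilation): /n/ precedes the labial consonant /v/, so it assimilates in place to [m]. /n/ precedes the labial consonant /w/, so it assimilates in place to [m]. /lanvinoluunwuid/ → lamvinoluumwuid.
Rule 4 (final devoicing): /d/ is a voiced obstruent in word-final position, so it devoices to [t]. /lamvinoluumwuid/ → lamvinoluumwuit.

lamvinoluumwuit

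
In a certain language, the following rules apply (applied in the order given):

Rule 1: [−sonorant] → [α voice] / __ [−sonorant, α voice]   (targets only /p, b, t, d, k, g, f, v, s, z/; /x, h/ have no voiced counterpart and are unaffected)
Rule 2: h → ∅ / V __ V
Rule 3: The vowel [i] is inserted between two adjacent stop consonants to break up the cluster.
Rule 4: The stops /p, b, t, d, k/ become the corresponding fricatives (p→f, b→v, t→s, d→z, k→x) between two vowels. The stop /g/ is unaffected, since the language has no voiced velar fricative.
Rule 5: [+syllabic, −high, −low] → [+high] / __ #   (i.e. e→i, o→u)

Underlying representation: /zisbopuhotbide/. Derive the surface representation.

zizbofuozivizi

Rule 1 (regressive voicing assimilation): /s/ precedes the voiced obstruent /b/, so it voices to [z] by assimilation. /t/ precedes the voiced obstruent /b/, so it voices to [d] by assimilation. /zisbopuhotbide/ → zizbopuhodbide.
Rule 2 (intervocalic h-deletion): /h/ occurs between vowels /u/ and /o/, so it deletes. /zizbopuhodbide/ → zizbopuodbide.
Rule 3 (stop-cluster i-epenthesis): /d/ and /b/ form a stop–stop cluster, so [i] is inserted between them. /zizbopuodbide/ → zizbopuodibide.
Rule 4 (intervocalic spirantization): /p/ is a stop between vowels /o/ and /u/, so it spirantizes to the fricative [f]. /d/ is a stop between vowels /o/ and /i/, so it spirantizes to the fricative [z]. /b/ is a stop between vowels /i/ and /i/, so it spirantizes to the fricative [v]. /d/ is a stop between vowels /i/ and /e/, so it spirantizes to the fricative [z]. /zizbopuodibide/ → zizbofuozivize.
Rule 5 (final vowel raising): /e/ is a mid vowel in word-final position, so it raises to [i]. /zizbofuozivize/ → zizbofuozivizi.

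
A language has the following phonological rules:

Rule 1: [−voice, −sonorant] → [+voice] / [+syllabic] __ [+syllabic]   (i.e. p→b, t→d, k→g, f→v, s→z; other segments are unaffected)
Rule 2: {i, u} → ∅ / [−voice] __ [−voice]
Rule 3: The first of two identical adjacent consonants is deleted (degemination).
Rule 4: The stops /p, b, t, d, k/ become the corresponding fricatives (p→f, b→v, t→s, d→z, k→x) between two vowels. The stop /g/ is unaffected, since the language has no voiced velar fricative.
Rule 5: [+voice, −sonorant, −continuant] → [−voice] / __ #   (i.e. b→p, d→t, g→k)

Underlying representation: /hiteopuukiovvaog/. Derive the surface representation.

Rule 1 (intervocalic voicing): /t/ is a voiceless obstruent between vowels /i/ and /e/, so it voices to [d]. /p/ is a voiceless obstruent between vowels /o/ and /u/, so it voices to [b]. /k/ is a voiceless obstruent between vowels /u/ and /i/, so it voices to [g]. /hiteopuukiovvaog/ → hideobuugiovvaog.
Rule 2 (high vowel syncope): no segment meets the environment; /hideobuugiovvaog/ is unchanged.
Rule 3 (degemination): /vv/ is a geminate; the first /v/ deletes. /hideobuugiovvaog/ → hideobuugiovaog.
Rule 4 (intervocalic spirantization): /d/ is a stop between vowels /i/ and /e/, so it spirantizes to the fricative [z]. /b/ is a stop between vowels /o/ and /u/, so it spirantizes to the fricative [v]. /hideobuugiovaog/ → hizeovuugiovaog.
Rule 5 (final devoicing): /g/ is a voiced stop in word-final position, so it devoices to [k]. /hizeovuugiovaog/ → hizeovuugiovaok.

hizeovuugiovaok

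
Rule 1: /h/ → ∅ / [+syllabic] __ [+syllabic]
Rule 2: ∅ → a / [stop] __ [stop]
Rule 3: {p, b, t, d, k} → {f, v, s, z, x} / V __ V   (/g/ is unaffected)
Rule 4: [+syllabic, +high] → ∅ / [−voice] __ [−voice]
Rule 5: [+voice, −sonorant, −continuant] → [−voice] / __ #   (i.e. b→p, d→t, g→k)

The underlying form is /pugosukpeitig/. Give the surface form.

pugosxafeisik

Rule 1 (intervocalic h-deletion): no segment meets the environment; /pugosukpeitig/ is unchanged.
Rule 2 (stop-cluster a-epenthesis): /k/ and /p/ form a stop–stop cluster, so [a] is inserted between them. /pugosukpeitig/ → pugosukapeitig.
Rule 3 (intervocalic spirantization): /k/ is a stop between vowels /u/ and /a/, so it spirantizes to the fricative [x]. /p/ is a stop between vowels /a/ and /e/, so it spirantizes to the fricative [f]. /t/ is a stop between vowels /i/ and /i/, so it spirantizes to the fricative [s]. /pugosukapeitig/ → pugosuxafeisig.
Rule 4 (high vowel syncope): /u/ is a high vowel flanked by voiceless consonants /s/ and /x/, so it deletes. /pugosuxafeisig/ → pugosxafeisig.
Rule 5 (final devoicing): /g/ is a voiced stop in word-final position, so it devoices to [k]. /pugosxafeisig/ → pugosxafeisik.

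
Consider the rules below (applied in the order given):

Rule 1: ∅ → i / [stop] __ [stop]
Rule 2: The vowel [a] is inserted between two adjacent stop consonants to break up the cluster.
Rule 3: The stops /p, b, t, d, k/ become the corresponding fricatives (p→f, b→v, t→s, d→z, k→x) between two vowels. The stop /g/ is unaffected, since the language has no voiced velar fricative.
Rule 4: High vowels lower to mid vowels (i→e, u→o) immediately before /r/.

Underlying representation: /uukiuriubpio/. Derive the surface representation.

uuxioriuvifio

Rule 1 (stop-cluster i-epenthesis): /b/ and /p/ form a stop–stop cluster, so [i] is inserted between them. /uukiuriubpio/ → uukiuriubipio.
Rule 2 (stop-cluster a-epenthesis): no segment meets the environment; /uukiuriubipio/ is unchanged.
Rule 3 (intervocalic spirantization): /k/ is a stop between vowels /u/ and /i/, so it spirantizes to the fricative [x]. /b/ is a stop between vowels /u/ and /i/, so it spirantizes to the fricative [v]. /p/ is a stop between vowels /i/ and /i/, so it spirantizes to the fricative [f]. /uukiuriubipio/ → uuxiuriuvifio.
Rule 4 (pre-rhotic lowering): /u/ is a high vowel immediately before /r/, so it lowers to [o]. /uuxiuriuvifio/ → uuxioriuvifio.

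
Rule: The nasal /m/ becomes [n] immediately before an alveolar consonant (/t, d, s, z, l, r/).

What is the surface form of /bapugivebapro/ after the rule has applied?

No segment of /bapugivebapro/ meets the structural description of the rule, so the form surfaces unchanged.

bapugivebapro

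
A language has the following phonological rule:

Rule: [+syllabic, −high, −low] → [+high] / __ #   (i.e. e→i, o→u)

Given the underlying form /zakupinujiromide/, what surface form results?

/e/ is a mid vowel in word-final position, so it raises to [i].
The other instance of /o/ does not occur in the required environment and remains unchanged.
Surface form: [zakupinujiromidi].

zakupinujiromidi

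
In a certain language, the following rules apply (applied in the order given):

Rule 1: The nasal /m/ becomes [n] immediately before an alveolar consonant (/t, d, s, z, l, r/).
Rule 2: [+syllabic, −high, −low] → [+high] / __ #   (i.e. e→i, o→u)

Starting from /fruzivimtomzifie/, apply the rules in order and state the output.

fruzivintonzifii

Rule 1 (nasal place assimilation): /m/ precedes the alveolar consonant /t/, so it assimilates in place to [n]. /m/ precedes the alveolar consonant /z/, so it assimilates in place to [n]. /fruzivimtomzifie/ → fruzivintonzifie.
Rule 2 (final vowel raising): /e/ is a mid vowel in word-final position, so it raises to [i]. /fruzivintonzifie/ → fruzivintonzifii.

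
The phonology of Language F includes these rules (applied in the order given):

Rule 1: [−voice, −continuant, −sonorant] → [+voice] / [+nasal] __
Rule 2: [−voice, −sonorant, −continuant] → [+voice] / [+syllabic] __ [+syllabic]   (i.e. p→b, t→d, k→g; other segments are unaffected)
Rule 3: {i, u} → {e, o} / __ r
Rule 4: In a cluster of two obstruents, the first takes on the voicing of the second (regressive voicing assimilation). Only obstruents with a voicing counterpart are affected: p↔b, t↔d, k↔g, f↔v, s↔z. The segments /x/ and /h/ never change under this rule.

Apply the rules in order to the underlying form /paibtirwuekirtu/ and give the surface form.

paipterwuegertu

Rule 1 (post-nasal voicing): no segment meets the environment; /paibtirwuekirtu/ is unchanged.
Rule 2 (intervocalic voicing): /k/ is a voiceless stop between vowels /e/ and /i/, so it voices to [g]. /paibtirwuekirtu/ → paibtirwuegirtu.
Rule 3 (pre-rhotic lowering): /i/ is a high vowel immediately before /r/, so it lowers to [e]. /i/ is a high vowel immediately before /r/, so it lowers to [e]. /paibtirwuegirtu/ → paibterwuegertu.
Rule 4 (regressive voicing assimilation): /b/ precedes the voiceless obstruent /t/, so it devoices to [p] by assimilation. /paibterwuegertu/ → paipterwuegertu.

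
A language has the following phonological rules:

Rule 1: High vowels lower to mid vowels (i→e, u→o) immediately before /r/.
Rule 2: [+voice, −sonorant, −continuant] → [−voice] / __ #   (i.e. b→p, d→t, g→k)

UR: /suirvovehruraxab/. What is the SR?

Rule 1 (pre-rhotic lowering): /i/ is a high vowel immediately before /r/, so it lowers to [e]. /u/ is a high vowel immediately before /r/, so it lowers to [o]. /suirvovehruraxab/ → suervovehroraxab.
Rule 2 (final devoicing): /b/ is a voiced stop in word-final position, so it devoices to [p]. /suervovehroraxab/ → suervovehroraxap.

suervovehroraxap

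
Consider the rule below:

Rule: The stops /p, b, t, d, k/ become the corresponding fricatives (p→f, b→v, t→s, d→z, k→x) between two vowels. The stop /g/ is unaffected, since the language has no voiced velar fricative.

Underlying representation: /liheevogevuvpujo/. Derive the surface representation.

liheevogevuvpujo

No segment of /liheevogevuvpujo/ meets the structural description of the rule, so the form surfaces unchanged.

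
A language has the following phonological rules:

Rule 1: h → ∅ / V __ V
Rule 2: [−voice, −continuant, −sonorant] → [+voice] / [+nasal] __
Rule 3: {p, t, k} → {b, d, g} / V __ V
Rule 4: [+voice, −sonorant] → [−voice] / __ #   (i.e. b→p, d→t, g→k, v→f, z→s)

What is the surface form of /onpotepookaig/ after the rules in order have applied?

Rule 1 (intervocalic h-deletion): no segment meets the environment; /onpotepookaig/ is unchanged.
Rule 2 (post-nasal voicing): /p/ is a voiceless stop immediately after the nasal /n/, so it voices to [b]. /onpotepookaig/ → onbotepookaig.
Rule 3 (intervocalic voicing): /t/ is a voiceless stop between vowels /o/ and /e/, so it voices to [d]. /p/ is a voiceless stop between vowels /e/ and /o/, so it voices to [b]. /k/ is a voiceless stop between vowels /o/ and /a/, so it voices to [g]. /onbotepookaig/ → onbodeboogaig.
Rule 4 (final devoicing): /g/ is a voiced obstruent in word-final position, so it devoices to [k]. /onbodeboogaig/ → onbodeboogaik.

onbodeboogaik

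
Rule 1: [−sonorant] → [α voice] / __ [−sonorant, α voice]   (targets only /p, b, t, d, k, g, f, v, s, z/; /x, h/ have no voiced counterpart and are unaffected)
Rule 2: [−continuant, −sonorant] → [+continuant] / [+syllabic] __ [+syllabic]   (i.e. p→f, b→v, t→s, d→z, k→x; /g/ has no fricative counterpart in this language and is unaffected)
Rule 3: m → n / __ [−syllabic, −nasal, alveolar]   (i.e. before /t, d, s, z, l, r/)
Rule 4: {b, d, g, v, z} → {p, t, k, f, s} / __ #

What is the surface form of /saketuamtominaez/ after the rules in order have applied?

saxesuantominaes

Rule 1 (regressive voicing assimilation): no segment meets the environment; /saketuamtominaez/ is unchanged.
Rule 2 (intervocalic spirantization): /k/ is a stop between vowels /a/ and /e/, so it spirantizes to the fricative [x]. /t/ is a stop between vowels /e/ and /u/, so it spirantizes to the fricative [s]. /saketuamtominaez/ → saxesuamtominaez.
Rule 3 (nasal place assimilation): /m/ precedes the alveolar consonant /t/, so it assimilates in place to [n]. /saxesuamtominaez/ → saxesuantominaez.
Rule 4 (final devoicing): /z/ is a voiced obstruent in word-final position, so it devoices to [s]. /saxesuantominaez/ → saxesuantominaes.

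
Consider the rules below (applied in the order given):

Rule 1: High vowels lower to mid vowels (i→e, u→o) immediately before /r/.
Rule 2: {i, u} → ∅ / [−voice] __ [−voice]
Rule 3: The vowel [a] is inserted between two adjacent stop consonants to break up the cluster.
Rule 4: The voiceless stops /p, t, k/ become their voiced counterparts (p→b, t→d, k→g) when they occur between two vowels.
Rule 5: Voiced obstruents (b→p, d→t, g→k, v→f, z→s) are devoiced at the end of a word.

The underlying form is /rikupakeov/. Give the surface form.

rigabageof

Rule 1 (pre-rhotic lowering): no segment meets the environment; /rikupakeov/ is unchanged.
Rule 2 (high vowel syncope): /u/ is a high vowel flanked by voiceless consonants /k/ and /p/, so it deletes. /rikupakeov/ → rikpakeov.
Rule 3 (stop-cluster a-epenthesis): /k/ and /p/ form a stop–stop cluster, so [a] is inserted between them. /rikpakeov/ → rikapakeov.
Rule 4 (intervocalic voicing): /k/ is a voiceless stop between vowels /i/ and /a/, so it voices to [g]. /p/ is a voiceless stop between vowels /a/ and /a/, so it voices to [b]. /k/ is a voiceless stop between vowels /a/ and /e/, so it voices to [g]. /rikapakeov/ → rigabageov.
Rule 5 (final devoicing): /v/ is a voiced obstruent in word-final position, so it devoices to [f]. /rigabageov/ → rigabageof.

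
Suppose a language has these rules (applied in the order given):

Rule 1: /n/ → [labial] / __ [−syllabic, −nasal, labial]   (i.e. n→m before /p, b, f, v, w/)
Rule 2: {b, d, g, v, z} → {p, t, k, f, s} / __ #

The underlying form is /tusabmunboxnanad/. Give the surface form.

Rule 1 (nasal place assimilation): /n/ precedes the labial consonant /b/, so it assimilates in place to [m]. /tusabmunboxnanad/ → tusabmumboxnanad.
Rule 2 (final devoicing): /d/ is a voiced obstruent in word-final position, so it devoices to [t]. /tusabmumboxnanad/ → tusabmumboxnanat.

tusabmumboxnanat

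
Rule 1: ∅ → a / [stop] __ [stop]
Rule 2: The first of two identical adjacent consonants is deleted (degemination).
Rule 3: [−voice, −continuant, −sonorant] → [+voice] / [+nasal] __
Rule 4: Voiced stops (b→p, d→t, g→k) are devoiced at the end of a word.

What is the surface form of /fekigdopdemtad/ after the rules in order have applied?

fekigadopademdat

Rule 1 (stop-cluster a-epenthesis): /g/ and /d/ form a stop–stop cluster, so [a] is inserted between them. /p/ and /d/ form a stop–stop cluster, so [a] is inserted between them. /fekigdopdemtad/ → fekigadopademtad.
Rule 2 (degemination): no segment meets the environment; /fekigadopademtad/ is unchanged.
Rule 3 (post-nasal voicing): /t/ is a voiceless stop immediately after the nasal /m/, so it voices to [d]. /fekigadopademtad/ → fekigadopademdad.
Rule 4 (final devoicing): /d/ is a voiced stop in word-final position, so it devoices to [t]. /fekigadopademdad/ → fekigadopademdat.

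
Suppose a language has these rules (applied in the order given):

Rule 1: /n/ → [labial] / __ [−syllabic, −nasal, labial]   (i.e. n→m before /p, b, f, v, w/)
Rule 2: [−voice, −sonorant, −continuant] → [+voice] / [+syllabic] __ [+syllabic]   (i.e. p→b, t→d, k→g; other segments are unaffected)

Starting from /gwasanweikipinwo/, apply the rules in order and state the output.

gwasamweigibimwo

Rule 1 (nasal place assimilation): /n/ precedes the labial consonant /w/, so it assimilates in place to [m]. /n/ precedes the labial consonant /w/, so it assimilates in place to [m]. /gwasanweikipinwo/ → gwasamweikipimwo.
Rule 2 (intervocalic voicing): /k/ is a voiceless stop between vowels /i/ and /i/, so it voices to [g]. /p/ is a voiceless stop between vowels /i/ and /i/, so it voices to [b]. /gwasamweikipimwo/ → gwasamweigibimwo.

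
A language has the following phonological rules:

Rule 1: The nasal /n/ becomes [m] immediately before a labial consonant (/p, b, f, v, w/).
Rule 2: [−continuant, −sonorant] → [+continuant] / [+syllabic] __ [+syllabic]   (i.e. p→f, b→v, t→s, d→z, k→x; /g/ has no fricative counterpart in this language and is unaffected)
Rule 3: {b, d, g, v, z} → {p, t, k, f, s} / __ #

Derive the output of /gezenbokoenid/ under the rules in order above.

gezemboxoenit

Rule 1 (nasal place assimilation): /n/ precedes the labial consonant /b/, so it assimilates in place to [m]. /gezenbokoenid/ → gezembokoenid.
Rule 2 (intervocalic spirantization): /k/ is a stop between vowels /o/ and /o/, so it spirantizes to the fricative [x]. /gezembokoenid/ → gezemboxoenid.
Rule 3 (final devoicing): /d/ is a voiced obstruent in word-final position, so it devoices to [t]. /gezemboxoenid/ → gezemboxoenit.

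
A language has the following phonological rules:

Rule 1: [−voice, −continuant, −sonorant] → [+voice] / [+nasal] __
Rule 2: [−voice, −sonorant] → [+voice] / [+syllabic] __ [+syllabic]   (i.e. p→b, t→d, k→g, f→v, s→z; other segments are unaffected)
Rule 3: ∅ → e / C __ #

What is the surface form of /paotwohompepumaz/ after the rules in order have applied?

Rule 1 (post-nasal voicing): /p/ is a voiceless stop immediately after the nasal /m/, so it voices to [b]. /paotwohompepumaz/ → paotwohombepumaz.
Rule 2 (intervocalic voicing): /p/ is a voiceless obstruent between vowels /e/ and /u/, so it voices to [b]. /paotwohombepumaz/ → paotwohombebumaz.
Rule 3 (final e-epenthesis): the form ends in the consonant /z/, so [e] is inserted word-finally. /paotwohombebumaz/ → paotwohombebumaze.

paotwohombebumaze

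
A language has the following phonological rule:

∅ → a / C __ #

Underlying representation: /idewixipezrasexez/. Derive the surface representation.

idewixipezrasexeza

the form ends in the consonant /z/, so [a] is inserted word-finally.
Surface form: [idewixipezrasexeza].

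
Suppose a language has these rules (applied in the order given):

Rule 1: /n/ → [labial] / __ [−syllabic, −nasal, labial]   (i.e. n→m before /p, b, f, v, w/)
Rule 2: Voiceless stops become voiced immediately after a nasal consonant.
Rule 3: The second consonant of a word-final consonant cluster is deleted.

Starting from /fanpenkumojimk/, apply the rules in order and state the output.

Rule 1 (nasal place assimilation): /n/ precedes the labial consonant /p/, so it assimilates in place to [m]. /fanpenkumojimk/ → fampenkumojimk.
Rule 2 (post-nasal voicing): /p/ is a voiceless stop immediately after the nasal /m/, so it voices to [b]. /k/ is a voiceless stop immediately after the nasal /n/, so it voices to [g]. /k/ is a voiceless stop immediately after the nasal /m/, so it voices to [g]. /fampenkumojimk/ → fambengumojimg.
Rule 3 (final cluster simplification): /g/ is the second consonant of a word-final cluster /mg/, so it deletes. /fambengumojimg/ → fambengumojim.

fambengumojim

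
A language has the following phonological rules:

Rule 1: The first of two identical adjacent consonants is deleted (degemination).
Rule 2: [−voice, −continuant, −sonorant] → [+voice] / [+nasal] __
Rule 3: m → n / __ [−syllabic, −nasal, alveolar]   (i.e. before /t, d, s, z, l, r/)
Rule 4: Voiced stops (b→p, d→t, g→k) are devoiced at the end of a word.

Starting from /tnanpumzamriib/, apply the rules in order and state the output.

Rule 1 (degemination): no segment meets the environment; /tnanpumzamriib/ is unchanged.
Rule 2 (post-nasal voicing): /p/ is a voiceless stop immediately after the nasal /n/, so it voices to [b]. /tnanpumzamriib/ → tnanbumzamriib.
Rule 3 (nasal place assimilation): /m/ precedes the alveolar consonant /z/, so it assimilates in place to [n]. /m/ precedes the alveolar consonant /r/, so it assimilates in place to [n]. /tnanbumzamriib/ → tnanbunzanriib.
Rule 4 (final devoicing): /b/ is a voiced stop in word-final position, so it devoices to [p]. /tnanbunzanriib/ → tnanbunzanriip.

tnanbunzanriip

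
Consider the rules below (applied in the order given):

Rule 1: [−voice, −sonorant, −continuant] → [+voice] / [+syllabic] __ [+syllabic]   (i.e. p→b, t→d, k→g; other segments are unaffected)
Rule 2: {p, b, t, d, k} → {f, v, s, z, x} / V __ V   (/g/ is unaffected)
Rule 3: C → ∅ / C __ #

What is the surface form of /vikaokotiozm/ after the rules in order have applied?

vigaogozioz

Rule 1 (intervocalic voicing): /k/ is a voiceless stop between vowels /i/ and /a/, so it voices to [g]. /k/ is a voiceless stop between vowels /o/ and /o/, so it voices to [g]. /t/ is a voiceless stop between vowels /o/ and /i/, so it voices to [d]. /vikaokotiozm/ → vigaogodiozm.
Rule 2 (intervocalic spirantization): /d/ is a stop between vowels /o/ and /i/, so it spirantizes to the fricative [z]. /vigaogodiozm/ → vigaogoziozm.
Rule 3 (final cluster simplification): /m/ is the second consonant of a word-final cluster /zm/, so it deletes. /vigaogoziozm/ → vigaogozioz.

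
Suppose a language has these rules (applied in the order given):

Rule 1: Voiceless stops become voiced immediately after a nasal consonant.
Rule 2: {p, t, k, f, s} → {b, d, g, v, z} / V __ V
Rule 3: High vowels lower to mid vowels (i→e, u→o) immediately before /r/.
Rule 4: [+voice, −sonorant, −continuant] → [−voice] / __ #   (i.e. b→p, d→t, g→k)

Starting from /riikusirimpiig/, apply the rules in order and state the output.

riiguzerimbiik

Rule 1 (post-nasal voicing): /p/ is a voiceless stop immediately after the nasal /m/, so it voices to [b]. /riikusirimpiig/ → riikusirimbiig.
Rule 2 (intervocalic voicing): /k/ is a voiceless obstruent between vowels /i/ and /u/, so it voices to [g]. /s/ is a voiceless obstruent between vowels /u/ and /i/, so it voices to [z]. /riikusirimbiig/ → riiguzirimbiig.
Rule 3 (pre-rhotic lowering): /i/ is a high vowel immediately before /r/, so it lowers to [e]. /riiguzirimbiig/ → riiguzerimbiig.
Rule 4 (final devoicing): /g/ is a voiced stop in word-final position, so it devoices to [k]. /riiguzerimbiig/ → riiguzerimbiik.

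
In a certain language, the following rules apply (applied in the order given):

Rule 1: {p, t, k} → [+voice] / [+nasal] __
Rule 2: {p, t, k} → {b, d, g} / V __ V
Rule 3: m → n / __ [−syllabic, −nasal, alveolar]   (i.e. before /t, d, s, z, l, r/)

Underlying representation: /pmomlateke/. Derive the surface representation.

pmonladege

Rule 1 (post-nasal voicing): no segment meets the environment; /pmomlateke/ is unchanged.
Rule 2 (intervocalic voicing): /t/ is a voiceless stop between vowels /a/ and /e/, so it voices to [d]. /k/ is a voiceless stop between vowels /e/ and /e/, so it voices to [g]. /pmomlateke/ → pmomladege.
Rule 3 (nasal place assimilation): /m/ precedes the alveolar consonant /l/, so it assimilates in place to [n]. /pmomladege/ → pmonladege.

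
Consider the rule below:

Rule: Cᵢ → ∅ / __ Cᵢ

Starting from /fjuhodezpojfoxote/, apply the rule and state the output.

fjuhodezpojfoxote

No segment of /fjuhodezpojfoxote/ meets the structural description of the rule, so the form surfaces unchanged.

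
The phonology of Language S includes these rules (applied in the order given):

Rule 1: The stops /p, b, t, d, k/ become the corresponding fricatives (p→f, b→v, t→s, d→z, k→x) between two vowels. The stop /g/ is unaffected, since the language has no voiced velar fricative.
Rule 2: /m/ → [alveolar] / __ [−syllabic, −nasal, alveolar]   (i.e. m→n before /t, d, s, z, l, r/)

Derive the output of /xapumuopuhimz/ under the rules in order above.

xafumuofuhinz

Rule 1 (intervocalic spirantization): /p/ is a stop between vowels /a/ and /u/, so it spirantizes to the fricative [f]. /p/ is a stop between vowels /o/ and /u/, so it spirantizes to the fricative [f]. /xapumuopuhimz/ → xafumuofuhimz.
Rule 2 (nasal place assimilation): /m/ precedes the alveolar consonant /z/, so it assimilates in place to [n]. /xafumuofuhimz/ → xafumuofuhinz.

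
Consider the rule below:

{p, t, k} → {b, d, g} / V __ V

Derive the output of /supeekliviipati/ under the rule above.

Scanning /supeekliviipati/: /p/ is a voiceless stop between vowels /u/ and /e/, so it voices to [b]; /k/ at position 6 is not in the conditioning environment; /p/ is a voiceless stop between vowels /i/ and /a/, so it voices to [b]; /t/ is a voiceless stop between vowels /a/ and /i/, so it voices to [d].
Result: [subeekliviibadi].

subeekliviibadi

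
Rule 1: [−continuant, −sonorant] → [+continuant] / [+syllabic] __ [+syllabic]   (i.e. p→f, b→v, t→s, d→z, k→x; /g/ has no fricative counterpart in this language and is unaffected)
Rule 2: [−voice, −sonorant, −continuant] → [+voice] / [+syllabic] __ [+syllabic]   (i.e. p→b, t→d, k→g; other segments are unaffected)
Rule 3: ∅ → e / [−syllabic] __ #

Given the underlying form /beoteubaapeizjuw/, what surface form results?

beoseuvaafeizjuwe

Rule 1 (intervocalic spirantization): /t/ is a stop between vowels /o/ and /e/, so it spirantizes to the fricative [s]. /b/ is a stop between vowels /u/ and /a/, so it spirantizes to the fricative [v]. /p/ is a stop between vowels /a/ and /e/, so it spirantizes to the fricative [f]. /beoteubaapeizjuw/ → beoseuvaafeizjuw.
Rule 2 (intervocalic voicing): no segment meets the environment; /beoseuvaafeizjuw/ is unchanged.
Rule 3 (final e-epenthesis): the form ends in the consonant /w/, so [e] is inserted word-finally. /beoseuvaafeizjuw/ → beoseuvaafeizjuwe.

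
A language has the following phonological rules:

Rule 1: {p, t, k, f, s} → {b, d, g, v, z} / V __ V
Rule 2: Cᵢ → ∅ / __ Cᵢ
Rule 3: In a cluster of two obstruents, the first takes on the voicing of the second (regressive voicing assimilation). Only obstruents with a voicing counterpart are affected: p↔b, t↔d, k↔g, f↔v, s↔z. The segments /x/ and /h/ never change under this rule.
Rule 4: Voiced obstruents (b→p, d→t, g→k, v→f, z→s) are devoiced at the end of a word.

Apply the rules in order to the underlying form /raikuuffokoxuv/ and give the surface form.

raiguufogoxuf

Rule 1 (intervocalic voicing): /k/ is a voiceless obstruent between vowels /i/ and /u/, so it voices to [g]. /k/ is a voiceless obstruent between vowels /o/ and /o/, so it voices to [g]. /raikuuffokoxuv/ → raiguuffogoxuv.
Rule 2 (degemination): /ff/ is a geminate; the first /f/ deletes. /raiguuffogoxuv/ → raiguufogoxuv.
Rule 3 (regressive voicing assimilation): no segment meets the environment; /raiguufogoxuv/ is unchanged.
Rule 4 (final devoicing): /v/ is a voiced obstruent in word-final position, so it devoices to [f]. /raiguufogoxuv/ → raiguufogoxuf.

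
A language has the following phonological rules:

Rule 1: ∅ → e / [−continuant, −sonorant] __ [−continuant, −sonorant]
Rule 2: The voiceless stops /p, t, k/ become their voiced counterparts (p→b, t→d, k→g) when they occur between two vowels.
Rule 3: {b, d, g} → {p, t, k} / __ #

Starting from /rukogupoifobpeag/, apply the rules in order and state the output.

rugoguboifobebeak

Rule 1 (stop-cluster e-epenthesis): /b/ and /p/ form a stop–stop cluster, so [e] is inserted between them. /rukogupoifobpeag/ → rukogupoifobepeag.
Rule 2 (intervocalic voicing): /k/ is a voiceless stop between vowels /u/ and /o/, so it voices to [g]. /p/ is a voiceless stop between vowels /u/ and /o/, so it voices to [b]. /p/ is a voiceless stop between vowels /e/ and /e/, so it voices to [b]. /rukogupoifobepeag/ → rugoguboifobebeag.
Rule 3 (final devoicing): /g/ is a voiced stop in word-final position, so it devoices to [k]. /rugoguboifobebeag/ → rugoguboifobebeak.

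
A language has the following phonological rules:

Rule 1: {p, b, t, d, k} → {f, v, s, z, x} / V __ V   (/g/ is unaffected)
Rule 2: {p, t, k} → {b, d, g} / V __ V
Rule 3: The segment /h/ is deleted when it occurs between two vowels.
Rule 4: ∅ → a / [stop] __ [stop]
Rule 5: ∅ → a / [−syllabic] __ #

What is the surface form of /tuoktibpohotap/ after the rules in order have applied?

Rule 1 (intervocalic spirantization): /t/ is a stop between vowels /o/ and /a/, so it spirantizes to the fricative [s]. /tuoktibpohotap/ → tuoktibpohosap.
Rule 2 (intervocalic voicing): no segment meets the environment; /tuoktibpohosap/ is unchanged.
Rule 3 (intervocalic h-deletion): /h/ occurs between vowels /o/ and /o/, so it deletes. /tuoktibpohosap/ → tuoktibpoosap.
Rule 4 (stop-cluster a-epenthesis): /k/ and /t/ form a stop–stop cluster, so [a] is inserted between them. /b/ and /p/ form a stop–stop cluster, so [a] is inserted between them. /tuoktibpoosap/ → tuokatibapoosap.
Rule 5 (final a-epenthesis): the form ends in the consonant /p/, so [a] is inserted word-finally. /tuokatibapoosap/ → tuokatibapoosapa.

tuokatibapoosapa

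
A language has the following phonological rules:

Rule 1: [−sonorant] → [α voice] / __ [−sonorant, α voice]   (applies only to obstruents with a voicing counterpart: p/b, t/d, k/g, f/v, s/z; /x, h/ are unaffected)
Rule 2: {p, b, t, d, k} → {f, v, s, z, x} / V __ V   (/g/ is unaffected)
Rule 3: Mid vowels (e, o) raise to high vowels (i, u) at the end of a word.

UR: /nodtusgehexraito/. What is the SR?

Rule 1 (regressive voicing assimilation): /d/ precedes the voiceless obstruent /t/, so it devoices to [t] by assimilation. /s/ precedes the voiced obstruent /g/, so it voices to [z] by assimilation. /nodtusgehexraito/ → nottuzgehexraito.
Rule 2 (intervocalic spirantization): /t/ is a stop between vowels /i/ and /o/, so it spirantizes to the fricative [s]. /nottuzgehexraito/ → nottuzgehexraiso.
Rule 3 (final vowel raising): /o/ is a mid vowel in word-final position, so it raises to [u]. /nottuzgehexraiso/ → nottuzgehexraisu.

nottuzgehexraisu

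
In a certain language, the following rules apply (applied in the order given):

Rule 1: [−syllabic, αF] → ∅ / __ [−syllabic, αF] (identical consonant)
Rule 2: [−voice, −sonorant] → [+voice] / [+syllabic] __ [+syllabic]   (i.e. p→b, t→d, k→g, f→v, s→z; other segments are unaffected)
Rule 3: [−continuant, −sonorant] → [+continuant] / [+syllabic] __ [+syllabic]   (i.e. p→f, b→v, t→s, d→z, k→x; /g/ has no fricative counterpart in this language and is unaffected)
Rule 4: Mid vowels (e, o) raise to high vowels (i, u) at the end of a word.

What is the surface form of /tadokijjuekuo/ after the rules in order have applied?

tazogijueguu

Rule 1 (degemination): /jj/ is a geminate; the first /j/ deletes. /tadokijjuekuo/ → tadokijuekuo.
Rule 2 (intervocalic voicing): /k/ is a voiceless obstruent between vowels /o/ and /i/, so it voices to [g]. /k/ is a voiceless obstruent between vowels /e/ and /u/, so it voices to [g]. /tadokijuekuo/ → tadogijueguo.
Rule 3 (intervocalic spirantization): /d/ is a stop between vowels /a/ and /o/, so it spirantizes to the fricative [z]. /tadogijueguo/ → tazogijueguo.
Rule 4 (final vowel raising): /o/ is a mid vowel in word-final position, so it raises to [u]. /tazogijueguo/ → tazogijueguu.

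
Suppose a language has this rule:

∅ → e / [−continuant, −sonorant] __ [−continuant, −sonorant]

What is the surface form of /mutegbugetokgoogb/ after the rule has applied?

mutegebugetokegoogeb

/g/ and /b/ form a stop–stop cluster, so [e] is inserted between them.
/k/ and /g/ form a stop–stop cluster, so [e] is inserted between them.
/g/ and /b/ form a stop–stop cluster, so [e] is inserted between them.
Surface form: [mutegebugetokegoogeb].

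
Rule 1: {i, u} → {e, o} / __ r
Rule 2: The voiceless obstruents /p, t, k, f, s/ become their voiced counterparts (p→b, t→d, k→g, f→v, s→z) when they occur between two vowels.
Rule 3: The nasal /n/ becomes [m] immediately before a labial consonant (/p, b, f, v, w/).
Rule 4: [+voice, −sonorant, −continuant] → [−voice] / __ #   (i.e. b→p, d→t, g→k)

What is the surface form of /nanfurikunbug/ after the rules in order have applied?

Rule 1 (pre-rhotic lowering): /u/ is a high vowel immediately before /r/, so it lowers to [o]. /nanfurikunbug/ → nanforikunbug.
Rule 2 (intervocalic voicing): /k/ is a voiceless obstruent between vowels /i/ and /u/, so it voices to [g]. /nanforikunbug/ → nanforigunbug.
Rule 3 (nasal place assimilation): /n/ precedes the labial consonant /f/, so it assimilates in place to [m]. /n/ precedes the labial consonant /b/, so it assimilates in place to [m]. /nanforigunbug/ → namforigumbug.
Rule 4 (final devoicing): /g/ is a voiced stop in word-final position, so it devoices to [k]. /namforigumbug/ → namforigumbuk.

namforigumbuk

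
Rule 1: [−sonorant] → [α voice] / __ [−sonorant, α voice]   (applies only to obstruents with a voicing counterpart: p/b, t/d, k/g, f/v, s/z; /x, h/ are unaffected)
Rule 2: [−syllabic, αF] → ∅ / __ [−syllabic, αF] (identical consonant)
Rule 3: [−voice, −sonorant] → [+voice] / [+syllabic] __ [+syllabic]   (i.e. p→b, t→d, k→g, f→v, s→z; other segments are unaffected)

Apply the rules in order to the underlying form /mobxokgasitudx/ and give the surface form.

Rule 1 (regressive voicing assimilation): /b/ precedes the voiceless obstruent /x/, so it devoices to [p] by assimilation. /k/ precedes the voiced obstruent /g/, so it voices to [g] by assimilation. /d/ precedes the voiceless obstruent /x/, so it devoices to [t] by assimilation. /mobxokgasitudx/ → mopxoggasitutx.
Rule 2 (degemination): /gg/ is a geminate; the first /g/ deletes. /mopxoggasitutx/ → mopxogasitutx.
Rule 3 (intervocalic voicing): /s/ is a voiceless obstruent between vowels /a/ and /i/, so it voices to [z]. /t/ is a voiceless obstruent between vowels /i/ and /u/, so it voices to [d]. /mopxogasitutx/ → mopxogazidutx.

mopxogazidutx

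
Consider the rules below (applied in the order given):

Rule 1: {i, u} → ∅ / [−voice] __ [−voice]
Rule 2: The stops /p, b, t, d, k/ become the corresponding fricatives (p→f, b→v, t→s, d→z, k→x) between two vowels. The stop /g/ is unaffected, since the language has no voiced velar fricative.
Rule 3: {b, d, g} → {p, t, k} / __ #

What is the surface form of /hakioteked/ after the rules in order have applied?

haxiosexet

Rule 1 (high vowel syncope): no segment meets the environment; /hakioteked/ is unchanged.
Rule 2 (intervocalic spirantization): /k/ is a stop between vowels /a/ and /i/, so it spirantizes to the fricative [x]. /t/ is a stop between vowels /o/ and /e/, so it spirantizes to the fricative [s]. /k/ is a stop between vowels /e/ and /e/, so it spirantizes to the fricative [x]. /hakioteked/ → haxiosexed.
Rule 3 (final devoicing): /d/ is a voiced stop in word-final position, so it devoices to [t]. /haxiosexed/ → haxiosexet.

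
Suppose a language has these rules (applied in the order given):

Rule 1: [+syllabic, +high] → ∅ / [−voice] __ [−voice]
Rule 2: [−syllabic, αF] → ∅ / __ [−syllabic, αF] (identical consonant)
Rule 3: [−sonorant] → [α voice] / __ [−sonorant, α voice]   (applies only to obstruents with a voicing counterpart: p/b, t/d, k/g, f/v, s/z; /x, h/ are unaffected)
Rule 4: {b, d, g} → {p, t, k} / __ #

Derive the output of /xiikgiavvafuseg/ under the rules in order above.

Rule 1 (high vowel syncope): /u/ is a high vowel flanked by voiceless consonants /f/ and /s/, so it deletes. /xiikgiavvafuseg/ → xiikgiavvafseg.
Rule 2 (degemination): /vv/ is a geminate; the first /v/ deletes. /xiikgiavvafseg/ → xiikgiavafseg.
Rule 3 (regressive voicing assimilation): /k/ precedes the voiced obstruent /g/, so it voices to [g] by assimilation. /xiikgiavafseg/ → xiiggiavafseg.
Rule 4 (final devoicing): /g/ is a voiced stop in word-final position, so it devoices to [k]. /xiiggiavafseg/ → xiiggiavafsek.

xiiggiavafsek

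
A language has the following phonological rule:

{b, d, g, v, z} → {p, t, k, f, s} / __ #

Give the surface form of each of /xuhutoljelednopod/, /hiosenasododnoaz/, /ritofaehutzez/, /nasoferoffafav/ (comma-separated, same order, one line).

/xuhutoljelednopod/: /d/ is a voiced obstruent in word-final position, so it devoices to [t]. → [xuhutoljelednopot].
/hiosenasododnoaz/: /z/ is a voiced obstruent in word-final position, so it devoices to [s]. → [hiosenasododnoas].
/ritofaehutzez/: /z/ is a voiced obstruent in word-final position, so it devoices to [s]. → [ritofaehutzes].
/nasoferoffafav/: /v/ is a voiced obstruent in word-final position, so it devoices to [f]. → [nasoferoffafaf].

xuhutoljelednopot, hiosenasododnoas, ritofaehutzes, nasoferoffafaf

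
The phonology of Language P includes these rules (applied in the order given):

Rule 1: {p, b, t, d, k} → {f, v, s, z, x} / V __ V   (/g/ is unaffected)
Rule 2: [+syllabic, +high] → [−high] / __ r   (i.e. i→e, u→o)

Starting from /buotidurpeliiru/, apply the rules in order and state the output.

buosizorpelieru

Rule 1 (intervocalic spirantization): /t/ is a stop between vowels /o/ and /i/, so it spirantizes to the fricative [s]. /d/ is a stop between vowels /i/ and /u/, so it spirantizes to the fricative [z]. /buotidurpeliiru/ → buosizurpeliiru.
Rule 2 (pre-rhotic lowering): /u/ is a high vowel immediately before /r/, so it lowers to [o]. /i/ is a high vowel immediately before /r/, so it lowers to [e]. /buosizurpeliiru/ → buosizorpelieru.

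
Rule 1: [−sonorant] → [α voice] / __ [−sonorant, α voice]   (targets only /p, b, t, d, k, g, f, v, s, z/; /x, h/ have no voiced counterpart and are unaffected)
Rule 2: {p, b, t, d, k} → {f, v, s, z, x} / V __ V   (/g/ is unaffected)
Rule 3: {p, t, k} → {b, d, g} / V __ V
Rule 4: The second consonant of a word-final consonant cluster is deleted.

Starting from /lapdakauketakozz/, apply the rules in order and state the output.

labdaxauxesaxoz

Rule 1 (regressive voicing assimilation): /p/ precedes the voiced obstruent /d/, so it voices to [b] by assimilation. /lapdakauketakozz/ → labdakauketakozz.
Rule 2 (intervocalic spirantization): /k/ is a stop between vowels /a/ and /a/, so it spirantizes to the fricative [x]. /k/ is a stop between vowels /u/ and /e/, so it spirantizes to the fricative [x]. /t/ is a stop between vowels /e/ and /a/, so it spirantizes to the fricative [s]. /k/ is a stop between vowels /a/ and /o/, so it spirantizes to the fricative [x]. /labdakauketakozz/ → labdaxauxesaxozz.
Rule 3 (intervocalic voicing): no segment meets the environment; /labdaxauxesaxozz/ is unchanged.
Rule 4 (final cluster simplification): /z/ is the second consonant of a word-final cluster /zz/, so it deletes. /labdaxauxesaxozz/ → labdaxauxesaxoz.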